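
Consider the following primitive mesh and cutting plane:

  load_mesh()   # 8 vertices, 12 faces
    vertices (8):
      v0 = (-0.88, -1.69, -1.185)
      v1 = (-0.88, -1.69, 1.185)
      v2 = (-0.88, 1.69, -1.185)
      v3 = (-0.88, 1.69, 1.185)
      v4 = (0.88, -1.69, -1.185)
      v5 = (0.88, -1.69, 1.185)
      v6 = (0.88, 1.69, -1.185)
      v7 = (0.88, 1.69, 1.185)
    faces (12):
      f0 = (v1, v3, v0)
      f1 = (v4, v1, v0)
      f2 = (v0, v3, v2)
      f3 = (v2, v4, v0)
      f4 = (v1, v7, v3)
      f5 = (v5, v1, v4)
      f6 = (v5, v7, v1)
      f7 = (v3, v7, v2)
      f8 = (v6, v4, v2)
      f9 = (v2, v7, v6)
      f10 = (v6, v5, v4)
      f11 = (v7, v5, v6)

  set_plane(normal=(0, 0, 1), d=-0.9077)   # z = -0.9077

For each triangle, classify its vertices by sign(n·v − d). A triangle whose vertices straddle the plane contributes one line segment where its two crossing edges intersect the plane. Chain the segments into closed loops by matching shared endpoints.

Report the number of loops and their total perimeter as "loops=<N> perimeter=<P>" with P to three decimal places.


Straddling triangles (8 of 12):
  (v1,v3,v0) [++-] → (-0.88, -1.29453, -0.9077)–(-0.88, -1.69, -0.9077)  len=0.3955
  (v4,v1,v0) [-+-] → (0.674073, -1.69, -0.9077)–(-0.88, -1.69, -0.9077)  len=1.5541
  (v0,v3,v2) [-+-] → (-0.88, -1.29453, -0.9077)–(-0.88, 1.69, -0.9077)  len=2.9845
  (v5,v1,v4) [++-] → (0.674073, -1.69, -0.9077)–(0.88, -1.69, -0.9077)  len=0.2059
  (v3,v7,v2) [++-] → (-0.674073, 1.69, -0.9077)–(-0.88, 1.69, -0.9077)  len=0.2059
  (v2,v7,v6) [-+-] → (-0.674073, 1.69, -0.9077)–(0.88, 1.69, -0.9077)  len=1.5541
  (v6,v5,v4) [-+-] → (0.88, 1.29453, -0.9077)–(0.88, -1.69, -0.9077)  len=2.9845
  (v7,v5,v6) [++-] → (0.88, 1.29453, -0.9077)–(0.88, 1.69, -0.9077)  len=0.3955

Chained into 1 loop(s):
  loop 1: 8 segments, perimeter = 10.2800
Total perimeter = 10.280

loops=1 perimeter=10.280


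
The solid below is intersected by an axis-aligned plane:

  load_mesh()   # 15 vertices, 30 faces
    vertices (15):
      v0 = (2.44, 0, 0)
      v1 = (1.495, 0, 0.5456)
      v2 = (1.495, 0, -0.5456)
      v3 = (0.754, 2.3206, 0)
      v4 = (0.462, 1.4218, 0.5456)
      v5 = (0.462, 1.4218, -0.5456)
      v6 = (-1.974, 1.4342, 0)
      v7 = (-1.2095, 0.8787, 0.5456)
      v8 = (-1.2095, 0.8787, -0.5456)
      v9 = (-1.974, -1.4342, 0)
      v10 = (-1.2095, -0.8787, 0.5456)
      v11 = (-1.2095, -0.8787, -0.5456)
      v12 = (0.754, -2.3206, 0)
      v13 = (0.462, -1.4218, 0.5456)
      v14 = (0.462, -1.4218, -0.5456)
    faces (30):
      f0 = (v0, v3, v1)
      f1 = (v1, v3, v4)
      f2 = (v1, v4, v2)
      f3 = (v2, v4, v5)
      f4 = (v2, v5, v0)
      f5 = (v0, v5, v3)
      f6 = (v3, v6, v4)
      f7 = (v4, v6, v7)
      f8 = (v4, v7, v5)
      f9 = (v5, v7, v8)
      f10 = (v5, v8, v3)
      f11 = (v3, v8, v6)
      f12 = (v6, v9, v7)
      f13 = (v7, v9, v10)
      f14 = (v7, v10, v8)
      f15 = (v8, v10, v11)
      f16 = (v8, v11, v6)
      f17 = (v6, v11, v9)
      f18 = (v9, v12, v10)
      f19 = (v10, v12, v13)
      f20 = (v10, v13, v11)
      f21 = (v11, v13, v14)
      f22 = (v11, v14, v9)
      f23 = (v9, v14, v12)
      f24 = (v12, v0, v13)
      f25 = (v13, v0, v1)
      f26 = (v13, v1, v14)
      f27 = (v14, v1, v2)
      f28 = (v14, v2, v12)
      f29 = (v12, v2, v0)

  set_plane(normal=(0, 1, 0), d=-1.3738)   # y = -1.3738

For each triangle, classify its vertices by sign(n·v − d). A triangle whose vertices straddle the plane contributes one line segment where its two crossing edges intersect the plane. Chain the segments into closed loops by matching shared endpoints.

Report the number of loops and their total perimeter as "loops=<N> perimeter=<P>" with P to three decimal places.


loops=2 perimeter=9.085

Straddling triangles (14 of 30):
  (v6,v9,v7) [+-+] → (-1.974, -1.3738, 0)–(-1.95404, -1.3738, 0.014248)  len=0.0245
  (v7,v9,v10) [+-+] → (-1.95404, -1.3738, 0.014248)–(-1.89088, -1.3738, 0.0593236)  len=0.0776
  (v6,v11,v9) [++-] → (-1.89088, -1.3738, -0.0593236)–(-1.974, -1.3738, 0)  len=0.1021
  (v9,v12,v10) [--+] → (-0.5353, -1.3738, 0.358259)–(-1.89088, -1.3738, 0.0593236)  len=1.3881
  (v10,v12,v13) [+--] → (-0.5353, -1.3738, 0.358259)–(0.31427, -1.3738, 0.5456)  len=0.8700
  (v10,v13,v11) [+-+] → (0.31427, -1.3738, 0.5456)–(0.31427, -1.3738, 0.449158)  len=0.0964
  (v11,v13,v14) [+--] → (0.31427, -1.3738, 0.449158)–(0.31427, -1.3738, -0.5456)  len=0.9948
  (v11,v14,v9) [+--] → (0.31427, -1.3738, -0.5456)–(-1.89088, -1.3738, -0.0593236)  len=2.2581
  (v12,v0,v13) [-+-] → (1.44188, -1.3738, 0)–(0.528777, -1.3738, 0.527181)  len=1.0544
  (v13,v0,v1) [-++] → (0.528777, -1.3738, 0.527181)–(0.496874, -1.3738, 0.5456)  len=0.0368
  (v13,v1,v14) [-+-] → (0.496874, -1.3738, 0.5456)–(0.496874, -1.3738, -0.508761)  len=1.0544
  (v14,v1,v2) [-++] → (0.496874, -1.3738, -0.508761)–(0.496874, -1.3738, -0.5456)  len=0.0368
  (v14,v2,v12) [-+-] → (0.496874, -1.3738, -0.5456)–(1.05633, -1.3738, -0.222604)  len=0.6460
  (v12,v2,v0) [-++] → (1.05633, -1.3738, -0.222604)–(1.44188, -1.3738, 0)  len=0.4452

Chained into 2 loop(s):
  loop 1: 8 segments, perimeter = 5.8117
  loop 2: 6 segments, perimeter = 3.2736
Total perimeter = 9.085


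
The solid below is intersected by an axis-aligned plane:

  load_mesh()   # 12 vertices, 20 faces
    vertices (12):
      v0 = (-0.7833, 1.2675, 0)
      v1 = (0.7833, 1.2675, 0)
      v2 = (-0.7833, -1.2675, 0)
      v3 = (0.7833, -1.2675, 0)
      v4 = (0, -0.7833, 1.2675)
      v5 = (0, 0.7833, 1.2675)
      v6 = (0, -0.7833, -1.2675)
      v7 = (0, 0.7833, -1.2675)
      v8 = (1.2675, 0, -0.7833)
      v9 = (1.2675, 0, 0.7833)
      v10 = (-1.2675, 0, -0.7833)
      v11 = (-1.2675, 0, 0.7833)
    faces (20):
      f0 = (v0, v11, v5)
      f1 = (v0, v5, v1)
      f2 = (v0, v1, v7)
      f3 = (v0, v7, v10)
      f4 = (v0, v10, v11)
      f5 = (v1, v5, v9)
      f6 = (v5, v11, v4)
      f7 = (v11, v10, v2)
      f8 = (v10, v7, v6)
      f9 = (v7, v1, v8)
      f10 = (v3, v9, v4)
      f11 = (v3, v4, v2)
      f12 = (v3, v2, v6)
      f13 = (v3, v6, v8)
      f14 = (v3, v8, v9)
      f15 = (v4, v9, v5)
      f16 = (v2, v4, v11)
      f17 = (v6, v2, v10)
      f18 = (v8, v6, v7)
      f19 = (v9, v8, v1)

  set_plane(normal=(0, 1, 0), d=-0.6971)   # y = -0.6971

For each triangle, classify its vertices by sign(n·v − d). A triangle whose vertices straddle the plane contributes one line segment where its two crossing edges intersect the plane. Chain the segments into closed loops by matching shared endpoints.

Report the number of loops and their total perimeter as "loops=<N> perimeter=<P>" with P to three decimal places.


Straddling triangles (10 of 20):
  (v5,v11,v4) [++-] → (-0.139485, -0.6971, 1.21422)–(0, -0.6971, 1.2675)  len=0.1493
  (v11,v10,v2) [++-] → (-1.0012, -0.6971, -0.3525)–(-1.0012, -0.6971, 0.3525)  len=0.7050
  (v10,v7,v6) [++-] → (0, -0.6971, -1.2675)–(-0.139485, -0.6971, -1.21422)  len=0.1493
  (v3,v9,v4) [-+-] → (1.0012, -0.6971, 0.3525)–(0.139485, -0.6971, 1.21422)  len=1.2186
  (v3,v6,v8) [--+] → (0.139485, -0.6971, -1.21422)–(1.0012, -0.6971, -0.3525)  len=1.2186
  (v3,v8,v9) [-++] → (1.0012, -0.6971, -0.3525)–(1.0012, -0.6971, 0.3525)  len=0.7050
  (v4,v9,v5) [-++] → (0.139485, -0.6971, 1.21422)–(0, -0.6971, 1.2675)  len=0.1493
  (v2,v4,v11) [--+] → (-0.139485, -0.6971, 1.21422)–(-1.0012, -0.6971, 0.3525)  len=1.2186
  (v6,v2,v10) [--+] → (-1.0012, -0.6971, -0.3525)–(-0.139485, -0.6971, -1.21422)  len=1.2186
  (v8,v6,v7) [+-+] → (0.139485, -0.6971, -1.21422)–(0, -0.6971, -1.2675)  len=0.1493

Chained into 1 loop(s):
  loop 1: 10 segments, perimeter = 6.8819
Total perimeter = 6.882

loops=1 perimeter=6.882


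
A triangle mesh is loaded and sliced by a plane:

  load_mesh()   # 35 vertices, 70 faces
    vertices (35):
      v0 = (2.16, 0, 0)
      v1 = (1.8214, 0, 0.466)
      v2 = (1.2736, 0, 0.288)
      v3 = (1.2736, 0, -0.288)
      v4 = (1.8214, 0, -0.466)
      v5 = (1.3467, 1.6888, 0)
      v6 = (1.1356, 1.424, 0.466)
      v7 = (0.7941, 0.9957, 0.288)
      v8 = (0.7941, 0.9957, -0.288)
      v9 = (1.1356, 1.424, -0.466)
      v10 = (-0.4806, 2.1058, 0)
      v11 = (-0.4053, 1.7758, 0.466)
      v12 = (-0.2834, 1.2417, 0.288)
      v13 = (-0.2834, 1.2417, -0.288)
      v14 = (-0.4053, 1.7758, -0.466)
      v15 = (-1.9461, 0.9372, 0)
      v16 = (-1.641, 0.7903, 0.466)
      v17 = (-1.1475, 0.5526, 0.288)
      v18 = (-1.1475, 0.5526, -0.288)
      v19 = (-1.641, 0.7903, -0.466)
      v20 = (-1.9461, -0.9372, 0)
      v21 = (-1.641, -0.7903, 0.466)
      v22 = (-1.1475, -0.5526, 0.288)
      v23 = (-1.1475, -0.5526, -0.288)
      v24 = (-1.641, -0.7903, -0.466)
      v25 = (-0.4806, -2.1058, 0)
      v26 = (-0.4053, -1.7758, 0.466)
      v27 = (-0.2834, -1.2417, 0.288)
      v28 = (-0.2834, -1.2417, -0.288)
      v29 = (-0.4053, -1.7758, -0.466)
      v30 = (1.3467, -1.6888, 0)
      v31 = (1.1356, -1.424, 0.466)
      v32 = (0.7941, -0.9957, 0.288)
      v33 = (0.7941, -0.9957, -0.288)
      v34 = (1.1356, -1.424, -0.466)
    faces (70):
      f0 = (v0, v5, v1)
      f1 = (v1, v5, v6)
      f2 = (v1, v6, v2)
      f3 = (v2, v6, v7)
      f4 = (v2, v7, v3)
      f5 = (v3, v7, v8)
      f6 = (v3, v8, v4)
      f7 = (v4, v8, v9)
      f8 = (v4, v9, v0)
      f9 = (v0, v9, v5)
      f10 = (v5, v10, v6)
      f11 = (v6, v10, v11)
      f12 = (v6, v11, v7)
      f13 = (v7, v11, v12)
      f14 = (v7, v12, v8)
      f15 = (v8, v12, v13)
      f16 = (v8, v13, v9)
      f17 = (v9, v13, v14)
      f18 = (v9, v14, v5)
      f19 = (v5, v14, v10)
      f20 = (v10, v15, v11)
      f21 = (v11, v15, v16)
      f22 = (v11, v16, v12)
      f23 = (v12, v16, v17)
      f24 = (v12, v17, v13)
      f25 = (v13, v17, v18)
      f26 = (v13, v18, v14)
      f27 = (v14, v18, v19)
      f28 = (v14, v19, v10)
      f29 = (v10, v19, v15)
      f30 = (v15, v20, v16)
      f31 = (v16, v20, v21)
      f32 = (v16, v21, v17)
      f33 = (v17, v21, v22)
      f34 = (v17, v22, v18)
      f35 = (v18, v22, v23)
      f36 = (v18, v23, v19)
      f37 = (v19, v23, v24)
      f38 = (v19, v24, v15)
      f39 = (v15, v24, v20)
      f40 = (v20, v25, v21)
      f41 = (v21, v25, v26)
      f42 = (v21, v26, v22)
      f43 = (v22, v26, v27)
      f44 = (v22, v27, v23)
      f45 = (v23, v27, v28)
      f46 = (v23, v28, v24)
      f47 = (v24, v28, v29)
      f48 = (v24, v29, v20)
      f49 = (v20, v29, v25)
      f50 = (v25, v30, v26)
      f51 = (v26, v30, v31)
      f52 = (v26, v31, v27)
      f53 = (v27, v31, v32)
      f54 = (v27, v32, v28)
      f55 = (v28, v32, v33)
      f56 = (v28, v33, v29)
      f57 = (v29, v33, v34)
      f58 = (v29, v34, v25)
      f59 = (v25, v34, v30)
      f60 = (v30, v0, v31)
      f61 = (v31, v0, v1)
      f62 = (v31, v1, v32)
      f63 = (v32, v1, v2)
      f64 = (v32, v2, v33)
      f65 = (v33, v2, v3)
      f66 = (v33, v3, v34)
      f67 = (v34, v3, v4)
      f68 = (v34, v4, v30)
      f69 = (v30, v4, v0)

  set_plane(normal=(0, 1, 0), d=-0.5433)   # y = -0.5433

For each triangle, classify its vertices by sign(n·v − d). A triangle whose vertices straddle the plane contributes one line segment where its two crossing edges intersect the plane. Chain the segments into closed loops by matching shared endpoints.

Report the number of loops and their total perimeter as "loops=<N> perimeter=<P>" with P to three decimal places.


loops=2 perimeter=5.619

Straddling triangles (20 of 70):
  (v15,v20,v16) [+-+] → (-1.9461, -0.5433, 0)–(-1.87653, -0.5433, 0.106256)  len=0.1270
  (v16,v20,v21) [+--] → (-1.87653, -0.5433, 0.106256)–(-1.641, -0.5433, 0.466)  len=0.4300
  (v16,v21,v17) [+-+] → (-1.641, -0.5433, 0.466)–(-1.55023, -0.5433, 0.43326)  len=0.0965
  (v17,v21,v22) [+--] → (-1.55023, -0.5433, 0.43326)–(-1.1475, -0.5433, 0.288)  len=0.4281
  (v17,v22,v18) [+-+] → (-1.1475, -0.5433, 0.288)–(-1.1475, -0.5433, 0.283153)  len=0.0048
  (v18,v22,v23) [+--] → (-1.1475, -0.5433, 0.283153)–(-1.1475, -0.5433, -0.288)  len=0.5712
  (v18,v23,v19) [+-+] → (-1.1475, -0.5433, -0.288)–(-1.15092, -0.5433, -0.289233)  len=0.0036
  (v19,v23,v24) [+--] → (-1.15092, -0.5433, -0.289233)–(-1.641, -0.5433, -0.466)  len=0.5210
  (v19,v24,v15) [+-+] → (-1.641, -0.5433, -0.466)–(-1.68462, -0.5433, -0.399371)  len=0.0796
  (v15,v24,v20) [+--] → (-1.68462, -0.5433, -0.399371)–(-1.9461, -0.5433, 0)  len=0.4774
  (v30,v0,v31) [-+-] → (1.89836, -0.5433, 0)–(1.76916, -0.5433, 0.177793)  len=0.2198
  (v31,v0,v1) [-++] → (1.76916, -0.5433, 0.177793)–(1.55975, -0.5433, 0.466)  len=0.3563
  (v31,v1,v32) [-+-] → (1.55975, -0.5433, 0.466)–(1.26086, -0.5433, 0.368875)  len=0.3143
  (v32,v1,v2) [-++] → (1.26086, -0.5433, 0.368875)–(1.01196, -0.5433, 0.288)  len=0.2617
  (v32,v2,v33) [-+-] → (1.01196, -0.5433, 0.288)–(1.01196, -0.5433, -0.0262923)  len=0.3143
  (v33,v2,v3) [-++] → (1.01196, -0.5433, -0.0262923)–(1.01196, -0.5433, -0.288)  len=0.2617
  (v33,v3,v34) [-+-] → (1.01196, -0.5433, -0.288)–(1.22095, -0.5433, -0.355912)  len=0.2197
  (v34,v3,v4) [-++] → (1.22095, -0.5433, -0.355913)–(1.55975, -0.5433, -0.466)  len=0.3562
  (v34,v4,v30) [-+-] → (1.55975, -0.5433, -0.466)–(1.66869, -0.5433, -0.316084)  len=0.1853
  (v30,v4,v0) [-++] → (1.66869, -0.5433, -0.316084)–(1.89836, -0.5433, 0)  len=0.3907

Chained into 2 loop(s):
  loop 1: 10 segments, perimeter = 2.7392
  loop 2: 10 segments, perimeter = 2.8800
Total perimeter = 5.619


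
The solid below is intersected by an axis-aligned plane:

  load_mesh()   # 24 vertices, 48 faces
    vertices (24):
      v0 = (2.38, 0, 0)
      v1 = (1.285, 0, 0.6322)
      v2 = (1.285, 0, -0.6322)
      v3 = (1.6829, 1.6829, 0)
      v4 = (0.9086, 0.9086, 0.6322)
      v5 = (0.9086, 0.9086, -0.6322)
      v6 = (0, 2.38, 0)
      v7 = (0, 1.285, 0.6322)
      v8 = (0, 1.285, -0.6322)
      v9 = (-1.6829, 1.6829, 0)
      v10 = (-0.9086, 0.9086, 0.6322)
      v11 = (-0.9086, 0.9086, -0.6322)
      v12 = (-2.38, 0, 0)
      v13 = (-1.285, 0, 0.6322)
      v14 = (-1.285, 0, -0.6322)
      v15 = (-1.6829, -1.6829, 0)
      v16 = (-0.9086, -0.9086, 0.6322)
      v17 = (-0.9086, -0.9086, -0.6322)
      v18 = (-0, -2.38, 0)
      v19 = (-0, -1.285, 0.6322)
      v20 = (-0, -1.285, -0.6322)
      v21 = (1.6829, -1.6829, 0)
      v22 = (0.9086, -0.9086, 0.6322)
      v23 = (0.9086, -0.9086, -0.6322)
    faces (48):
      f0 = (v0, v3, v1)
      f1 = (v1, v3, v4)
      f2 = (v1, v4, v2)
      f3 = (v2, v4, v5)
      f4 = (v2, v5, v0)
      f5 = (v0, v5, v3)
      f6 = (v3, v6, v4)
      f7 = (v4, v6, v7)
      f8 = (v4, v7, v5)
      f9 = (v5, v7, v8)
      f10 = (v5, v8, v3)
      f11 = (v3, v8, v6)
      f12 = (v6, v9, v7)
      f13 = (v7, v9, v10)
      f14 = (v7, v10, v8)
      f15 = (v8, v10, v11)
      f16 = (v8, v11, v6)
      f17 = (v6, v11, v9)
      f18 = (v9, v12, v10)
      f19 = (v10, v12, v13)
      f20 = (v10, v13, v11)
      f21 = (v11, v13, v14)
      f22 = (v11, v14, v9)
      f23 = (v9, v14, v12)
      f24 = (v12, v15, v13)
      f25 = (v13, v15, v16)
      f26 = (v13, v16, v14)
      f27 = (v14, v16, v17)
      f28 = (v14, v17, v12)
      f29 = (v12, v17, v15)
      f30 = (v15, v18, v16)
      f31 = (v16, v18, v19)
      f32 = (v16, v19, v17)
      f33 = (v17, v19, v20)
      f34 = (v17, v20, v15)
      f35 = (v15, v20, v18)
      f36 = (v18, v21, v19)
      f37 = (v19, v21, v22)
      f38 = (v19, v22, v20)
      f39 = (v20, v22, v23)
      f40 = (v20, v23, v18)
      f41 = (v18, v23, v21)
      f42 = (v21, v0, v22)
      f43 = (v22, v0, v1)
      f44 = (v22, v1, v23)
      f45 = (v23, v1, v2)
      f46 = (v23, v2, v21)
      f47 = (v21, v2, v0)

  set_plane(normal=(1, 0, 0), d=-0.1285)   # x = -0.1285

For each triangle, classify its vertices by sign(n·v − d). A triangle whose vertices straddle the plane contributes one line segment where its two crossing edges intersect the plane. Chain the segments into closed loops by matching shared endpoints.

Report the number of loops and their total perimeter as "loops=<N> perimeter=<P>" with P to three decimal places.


Straddling triangles (12 of 48):
  (v6,v9,v7) [+-+] → (-0.1285, 2.32677, 0)–(-0.1285, 1.31538, 0.583928)  len=1.1679
  (v7,v9,v10) [+--] → (-0.1285, 1.31538, 0.583928)–(-0.1285, 1.23177, 0.6322)  len=0.0965
  (v7,v10,v8) [+-+] → (-0.1285, 1.23177, 0.6322)–(-0.1285, 1.23177, -0.45338)  len=1.0856
  (v8,v10,v11) [+--] → (-0.1285, 1.23177, -0.45338)–(-0.1285, 1.23177, -0.6322)  len=0.1788
  (v8,v11,v6) [+-+] → (-0.1285, 1.23177, -0.6322)–(-0.1285, 2.17191, -0.0894098)  len=1.0856
  (v6,v11,v9) [+--] → (-0.1285, 2.17191, -0.0894098)–(-0.1285, 2.32677, 0)  len=0.1788
  (v15,v18,v16) [-+-] → (-0.1285, -2.32677, 0)–(-0.1285, -2.17191, 0.0894098)  len=0.1788
  (v16,v18,v19) [-++] → (-0.1285, -2.17191, 0.0894098)–(-0.1285, -1.23177, 0.6322)  len=1.0856
  (v16,v19,v17) [-+-] → (-0.1285, -1.23177, 0.6322)–(-0.1285, -1.23177, 0.45338)  len=0.1788
  (v17,v19,v20) [-++] → (-0.1285, -1.23177, 0.45338)–(-0.1285, -1.23177, -0.6322)  len=1.0856
  (v17,v20,v15) [-+-] → (-0.1285, -1.23177, -0.6322)–(-0.1285, -1.31538, -0.583928)  len=0.0965
  (v15,v20,v18) [-++] → (-0.1285, -1.31538, -0.583928)–(-0.1285, -2.32677, 0)  len=1.1679

Chained into 2 loop(s):
  loop 1: 6 segments, perimeter = 3.7932
  loop 2: 6 segments, perimeter = 3.7932
Total perimeter = 7.586

loops=2 perimeter=7.586


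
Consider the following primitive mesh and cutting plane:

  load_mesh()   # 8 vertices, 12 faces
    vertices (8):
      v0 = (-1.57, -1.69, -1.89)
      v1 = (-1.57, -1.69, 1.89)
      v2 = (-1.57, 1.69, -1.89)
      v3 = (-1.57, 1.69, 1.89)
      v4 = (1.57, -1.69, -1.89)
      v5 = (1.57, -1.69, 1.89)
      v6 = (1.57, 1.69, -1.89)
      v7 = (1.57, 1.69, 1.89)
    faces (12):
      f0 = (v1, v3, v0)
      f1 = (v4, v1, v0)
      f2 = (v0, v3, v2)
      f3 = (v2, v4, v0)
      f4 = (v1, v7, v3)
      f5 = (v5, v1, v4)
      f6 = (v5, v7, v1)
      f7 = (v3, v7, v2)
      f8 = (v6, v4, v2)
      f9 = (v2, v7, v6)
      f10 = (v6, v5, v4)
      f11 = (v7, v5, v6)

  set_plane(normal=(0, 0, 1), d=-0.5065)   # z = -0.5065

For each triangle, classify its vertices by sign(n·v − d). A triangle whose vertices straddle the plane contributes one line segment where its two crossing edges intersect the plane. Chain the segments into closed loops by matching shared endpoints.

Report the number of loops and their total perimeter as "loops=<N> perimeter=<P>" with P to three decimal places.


loops=1 perimeter=13.040

Straddling triangles (8 of 12):
  (v1,v3,v0) [++-] → (-1.57, -0.452902, -0.5065)–(-1.57, -1.69, -0.5065)  len=1.2371
  (v4,v1,v0) [-+-] → (0.420743, -1.69, -0.5065)–(-1.57, -1.69, -0.5065)  len=1.9907
  (v0,v3,v2) [-+-] → (-1.57, -0.452902, -0.5065)–(-1.57, 1.69, -0.5065)  len=2.1429
  (v5,v1,v4) [++-] → (0.420743, -1.69, -0.5065)–(1.57, -1.69, -0.5065)  len=1.1493
  (v3,v7,v2) [++-] → (-0.420743, 1.69, -0.5065)–(-1.57, 1.69, -0.5065)  len=1.1493
  (v2,v7,v6) [-+-] → (-0.420743, 1.69, -0.5065)–(1.57, 1.69, -0.5065)  len=1.9907
  (v6,v5,v4) [-+-] → (1.57, 0.452902, -0.5065)–(1.57, -1.69, -0.5065)  len=2.1429
  (v7,v5,v6) [++-] → (1.57, 0.452902, -0.5065)–(1.57, 1.69, -0.5065)  len=1.2371

Chained into 1 loop(s):
  loop 1: 8 segments, perimeter = 13.0400
Total perimeter = 13.040


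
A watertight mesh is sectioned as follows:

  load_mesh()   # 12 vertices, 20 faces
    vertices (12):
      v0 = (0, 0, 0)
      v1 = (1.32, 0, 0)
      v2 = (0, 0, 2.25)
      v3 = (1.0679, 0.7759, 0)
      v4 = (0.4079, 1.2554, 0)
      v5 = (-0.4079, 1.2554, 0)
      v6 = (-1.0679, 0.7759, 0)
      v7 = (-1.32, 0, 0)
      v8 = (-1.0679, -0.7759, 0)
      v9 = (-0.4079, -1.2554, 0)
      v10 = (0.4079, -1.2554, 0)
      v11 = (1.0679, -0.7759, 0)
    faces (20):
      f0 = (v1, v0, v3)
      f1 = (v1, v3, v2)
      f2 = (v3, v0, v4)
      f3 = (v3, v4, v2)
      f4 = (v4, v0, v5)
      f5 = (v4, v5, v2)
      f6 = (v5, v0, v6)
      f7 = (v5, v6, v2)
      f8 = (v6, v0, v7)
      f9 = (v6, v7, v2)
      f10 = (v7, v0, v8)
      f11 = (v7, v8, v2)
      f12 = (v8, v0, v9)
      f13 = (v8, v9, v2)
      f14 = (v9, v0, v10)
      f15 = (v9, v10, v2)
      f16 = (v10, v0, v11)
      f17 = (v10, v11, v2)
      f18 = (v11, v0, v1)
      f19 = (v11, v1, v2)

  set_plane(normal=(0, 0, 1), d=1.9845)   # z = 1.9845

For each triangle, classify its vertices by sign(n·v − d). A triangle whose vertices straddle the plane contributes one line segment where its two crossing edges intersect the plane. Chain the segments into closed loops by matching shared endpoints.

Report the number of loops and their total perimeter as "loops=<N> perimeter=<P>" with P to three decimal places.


loops=1 perimeter=0.963

Straddling triangles (10 of 20):
  (v1,v3,v2) [--+] → (0.126012, 0.0915562, 1.9845)–(0.15576, 0, 1.9845)  len=0.0963
  (v3,v4,v2) [--+] → (0.0481322, 0.148137, 1.9845)–(0.126012, 0.0915562, 1.9845)  len=0.0963
  (v4,v5,v2) [--+] → (-0.0481322, 0.148137, 1.9845)–(0.0481322, 0.148137, 1.9845)  len=0.0963
  (v5,v6,v2) [--+] → (-0.126012, 0.0915562, 1.9845)–(-0.0481322, 0.148137, 1.9845)  len=0.0963
  (v6,v7,v2) [--+] → (-0.15576, 0, 1.9845)–(-0.126012, 0.0915562, 1.9845)  len=0.0963
  (v7,v8,v2) [--+] → (-0.126012, -0.0915562, 1.9845)–(-0.15576, 0, 1.9845)  len=0.0963
  (v8,v9,v2) [--+] → (-0.0481322, -0.148137, 1.9845)–(-0.126012, -0.0915562, 1.9845)  len=0.0963
  (v9,v10,v2) [--+] → (0.0481322, -0.148137, 1.9845)–(-0.0481322, -0.148137, 1.9845)  len=0.0963
  (v10,v11,v2) [--+] → (0.126012, -0.0915562, 1.9845)–(0.0481322, -0.148137, 1.9845)  len=0.0963
  (v11,v1,v2) [--+] → (0.15576, 0, 1.9845)–(0.126012, -0.0915562, 1.9845)  len=0.0963

Chained into 1 loop(s):
  loop 1: 10 segments, perimeter = 0.9627
Total perimeter = 0.963


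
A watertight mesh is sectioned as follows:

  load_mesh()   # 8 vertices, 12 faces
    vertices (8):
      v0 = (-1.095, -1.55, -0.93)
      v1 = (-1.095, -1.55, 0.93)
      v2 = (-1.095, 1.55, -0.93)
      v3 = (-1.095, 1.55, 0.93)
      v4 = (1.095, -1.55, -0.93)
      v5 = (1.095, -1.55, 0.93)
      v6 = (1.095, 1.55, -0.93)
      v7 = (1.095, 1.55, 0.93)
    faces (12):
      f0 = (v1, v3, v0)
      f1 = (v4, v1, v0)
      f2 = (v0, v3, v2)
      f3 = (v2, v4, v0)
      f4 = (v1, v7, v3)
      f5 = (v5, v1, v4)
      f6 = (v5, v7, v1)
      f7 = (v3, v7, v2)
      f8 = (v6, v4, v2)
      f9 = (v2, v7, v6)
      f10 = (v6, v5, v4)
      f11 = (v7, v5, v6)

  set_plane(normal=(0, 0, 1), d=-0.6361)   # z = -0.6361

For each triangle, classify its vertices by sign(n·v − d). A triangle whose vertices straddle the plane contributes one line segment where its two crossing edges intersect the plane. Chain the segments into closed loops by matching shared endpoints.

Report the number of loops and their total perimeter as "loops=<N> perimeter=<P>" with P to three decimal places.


Straddling triangles (8 of 12):
  (v1,v3,v0) [++-] → (-1.095, -1.06017, -0.6361)–(-1.095, -1.55, -0.6361)  len=0.4898
  (v4,v1,v0) [-+-] → (0.748956, -1.55, -0.6361)–(-1.095, -1.55, -0.6361)  len=1.8440
  (v0,v3,v2) [-+-] → (-1.095, -1.06017, -0.6361)–(-1.095, 1.55, -0.6361)  len=2.6102
  (v5,v1,v4) [++-] → (0.748956, -1.55, -0.6361)–(1.095, -1.55, -0.6361)  len=0.3460
  (v3,v7,v2) [++-] → (-0.748956, 1.55, -0.6361)–(-1.095, 1.55, -0.6361)  len=0.3460
  (v2,v7,v6) [-+-] → (-0.748956, 1.55, -0.6361)–(1.095, 1.55, -0.6361)  len=1.8440
  (v6,v5,v4) [-+-] → (1.095, 1.06017, -0.6361)–(1.095, -1.55, -0.6361)  len=2.6102
  (v7,v5,v6) [++-] → (1.095, 1.06017, -0.6361)–(1.095, 1.55, -0.6361)  len=0.4898

Chained into 1 loop(s):
  loop 1: 8 segments, perimeter = 10.5800
Total perimeter = 10.580

loops=1 perimeter=10.580


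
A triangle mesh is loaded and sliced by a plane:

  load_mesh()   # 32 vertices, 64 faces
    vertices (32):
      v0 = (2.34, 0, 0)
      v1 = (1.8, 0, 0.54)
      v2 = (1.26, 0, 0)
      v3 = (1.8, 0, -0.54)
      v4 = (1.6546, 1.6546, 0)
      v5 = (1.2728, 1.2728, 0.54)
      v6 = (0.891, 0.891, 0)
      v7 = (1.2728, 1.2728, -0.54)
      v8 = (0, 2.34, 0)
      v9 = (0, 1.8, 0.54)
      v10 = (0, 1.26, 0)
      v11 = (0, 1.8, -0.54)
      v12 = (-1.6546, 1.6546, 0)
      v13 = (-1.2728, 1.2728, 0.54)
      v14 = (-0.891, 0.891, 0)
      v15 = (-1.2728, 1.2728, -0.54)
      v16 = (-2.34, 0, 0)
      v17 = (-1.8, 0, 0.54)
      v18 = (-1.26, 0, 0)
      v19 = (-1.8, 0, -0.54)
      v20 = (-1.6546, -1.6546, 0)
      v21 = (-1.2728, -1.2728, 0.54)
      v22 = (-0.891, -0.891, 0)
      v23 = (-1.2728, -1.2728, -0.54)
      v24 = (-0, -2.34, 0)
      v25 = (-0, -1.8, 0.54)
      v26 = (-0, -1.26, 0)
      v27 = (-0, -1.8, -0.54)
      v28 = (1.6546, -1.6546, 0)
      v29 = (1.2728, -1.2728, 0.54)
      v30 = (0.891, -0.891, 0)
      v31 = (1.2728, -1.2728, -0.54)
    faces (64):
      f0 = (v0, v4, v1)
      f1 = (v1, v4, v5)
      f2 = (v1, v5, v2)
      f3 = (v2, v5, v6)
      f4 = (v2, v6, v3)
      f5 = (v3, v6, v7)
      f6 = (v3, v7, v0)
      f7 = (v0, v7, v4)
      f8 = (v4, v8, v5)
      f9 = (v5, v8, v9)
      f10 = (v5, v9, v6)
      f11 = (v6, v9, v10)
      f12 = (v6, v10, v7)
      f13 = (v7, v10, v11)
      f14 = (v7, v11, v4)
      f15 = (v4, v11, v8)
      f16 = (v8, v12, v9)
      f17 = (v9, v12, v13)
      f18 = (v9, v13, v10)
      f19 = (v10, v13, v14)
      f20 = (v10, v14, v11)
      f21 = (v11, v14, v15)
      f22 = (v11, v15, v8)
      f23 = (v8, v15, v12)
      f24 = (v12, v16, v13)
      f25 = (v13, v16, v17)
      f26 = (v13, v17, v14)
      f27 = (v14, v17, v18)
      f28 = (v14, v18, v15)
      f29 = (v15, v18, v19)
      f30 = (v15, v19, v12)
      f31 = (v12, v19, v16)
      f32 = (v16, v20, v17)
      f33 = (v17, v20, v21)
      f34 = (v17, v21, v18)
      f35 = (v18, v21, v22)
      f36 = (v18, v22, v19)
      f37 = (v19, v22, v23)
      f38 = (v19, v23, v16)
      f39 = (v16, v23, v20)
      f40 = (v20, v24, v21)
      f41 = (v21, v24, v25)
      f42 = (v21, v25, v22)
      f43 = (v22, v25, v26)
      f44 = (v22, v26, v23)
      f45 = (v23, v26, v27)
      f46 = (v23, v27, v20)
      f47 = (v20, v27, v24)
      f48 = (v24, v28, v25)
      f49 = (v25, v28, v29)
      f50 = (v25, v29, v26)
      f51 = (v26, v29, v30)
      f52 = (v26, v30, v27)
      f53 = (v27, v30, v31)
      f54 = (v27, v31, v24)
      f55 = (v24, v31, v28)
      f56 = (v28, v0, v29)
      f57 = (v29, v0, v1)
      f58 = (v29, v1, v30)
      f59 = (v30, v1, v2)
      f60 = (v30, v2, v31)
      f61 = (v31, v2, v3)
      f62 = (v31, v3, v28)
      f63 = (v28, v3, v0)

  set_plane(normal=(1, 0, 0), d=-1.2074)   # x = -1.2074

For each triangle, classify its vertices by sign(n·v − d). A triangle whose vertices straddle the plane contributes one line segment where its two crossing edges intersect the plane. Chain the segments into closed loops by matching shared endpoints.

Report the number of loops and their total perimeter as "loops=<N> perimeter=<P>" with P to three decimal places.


Straddling triangles (20 of 64):
  (v8,v12,v9) [+-+] → (-1.2074, 1.83985, 0)–(-1.2074, 1.6939, 0.145949)  len=0.2064
  (v9,v12,v13) [+--] → (-1.2074, 1.6939, 0.145949)–(-1.2074, 1.29989, 0.54)  len=0.5572
  (v9,v13,v10) [+-+] → (-1.2074, 1.29989, 0.54)–(-1.2074, 1.27214, 0.512253)  len=0.0392
  (v10,v13,v14) [+-+] → (-1.2074, 1.27214, 0.512253)–(-1.2074, 1.2074, 0.447501)  len=0.0916
  (v11,v14,v15) [++-] → (-1.2074, 1.2074, -0.447501)–(-1.2074, 1.29989, -0.54)  len=0.1308
  (v11,v15,v8) [+-+] → (-1.2074, 1.29989, -0.54)–(-1.2074, 1.32764, -0.512253)  len=0.0392
  (v8,v15,v12) [+--] → (-1.2074, 1.32764, -0.512253)–(-1.2074, 1.83985, 0)  len=0.7244
  (v13,v17,v14) [--+] → (-1.2074, 0.580865, 0.18796)–(-1.2074, 1.2074, 0.447501)  len=0.6782
  (v14,v17,v18) [+--] → (-1.2074, 0.580865, 0.18796)–(-1.2074, 0.12701, 0)  len=0.4912
  (v14,v18,v15) [+--] → (-1.2074, 0.12701, 0)–(-1.2074, 1.2074, -0.447501)  len=1.1694
  (v18,v21,v22) [--+] → (-1.2074, -1.2074, 0.447501)–(-1.2074, -0.12701, 0)  len=1.1694
  (v18,v22,v19) [-+-] → (-1.2074, -0.12701, 0)–(-1.2074, -0.580865, -0.18796)  len=0.4912
  (v19,v22,v23) [-+-] → (-1.2074, -0.580865, -0.18796)–(-1.2074, -1.2074, -0.447501)  len=0.6782
  (v20,v24,v21) [-+-] → (-1.2074, -1.83985, 0)–(-1.2074, -1.32764, 0.512253)  len=0.7244
  (v21,v24,v25) [-++] → (-1.2074, -1.32764, 0.512253)–(-1.2074, -1.29989, 0.54)  len=0.0392
  (v21,v25,v22) [-++] → (-1.2074, -1.29989, 0.54)–(-1.2074, -1.2074, 0.447501)  len=0.1308
  (v22,v26,v23) [++-] → (-1.2074, -1.27214, -0.512253)–(-1.2074, -1.2074, -0.447501)  len=0.0916
  (v23,v26,v27) [-++] → (-1.2074, -1.27214, -0.512253)–(-1.2074, -1.29989, -0.54)  len=0.0392
  (v23,v27,v20) [-+-] → (-1.2074, -1.29989, -0.54)–(-1.2074, -1.6939, -0.145949)  len=0.5572
  (v20,v27,v24) [-++] → (-1.2074, -1.6939, -0.145949)–(-1.2074, -1.83985, 0)  len=0.2064

Chained into 2 loop(s):
  loop 1: 10 segments, perimeter = 4.1277
  loop 2: 10 segments, perimeter = 4.1277
Total perimeter = 8.255

loops=2 perimeter=8.255


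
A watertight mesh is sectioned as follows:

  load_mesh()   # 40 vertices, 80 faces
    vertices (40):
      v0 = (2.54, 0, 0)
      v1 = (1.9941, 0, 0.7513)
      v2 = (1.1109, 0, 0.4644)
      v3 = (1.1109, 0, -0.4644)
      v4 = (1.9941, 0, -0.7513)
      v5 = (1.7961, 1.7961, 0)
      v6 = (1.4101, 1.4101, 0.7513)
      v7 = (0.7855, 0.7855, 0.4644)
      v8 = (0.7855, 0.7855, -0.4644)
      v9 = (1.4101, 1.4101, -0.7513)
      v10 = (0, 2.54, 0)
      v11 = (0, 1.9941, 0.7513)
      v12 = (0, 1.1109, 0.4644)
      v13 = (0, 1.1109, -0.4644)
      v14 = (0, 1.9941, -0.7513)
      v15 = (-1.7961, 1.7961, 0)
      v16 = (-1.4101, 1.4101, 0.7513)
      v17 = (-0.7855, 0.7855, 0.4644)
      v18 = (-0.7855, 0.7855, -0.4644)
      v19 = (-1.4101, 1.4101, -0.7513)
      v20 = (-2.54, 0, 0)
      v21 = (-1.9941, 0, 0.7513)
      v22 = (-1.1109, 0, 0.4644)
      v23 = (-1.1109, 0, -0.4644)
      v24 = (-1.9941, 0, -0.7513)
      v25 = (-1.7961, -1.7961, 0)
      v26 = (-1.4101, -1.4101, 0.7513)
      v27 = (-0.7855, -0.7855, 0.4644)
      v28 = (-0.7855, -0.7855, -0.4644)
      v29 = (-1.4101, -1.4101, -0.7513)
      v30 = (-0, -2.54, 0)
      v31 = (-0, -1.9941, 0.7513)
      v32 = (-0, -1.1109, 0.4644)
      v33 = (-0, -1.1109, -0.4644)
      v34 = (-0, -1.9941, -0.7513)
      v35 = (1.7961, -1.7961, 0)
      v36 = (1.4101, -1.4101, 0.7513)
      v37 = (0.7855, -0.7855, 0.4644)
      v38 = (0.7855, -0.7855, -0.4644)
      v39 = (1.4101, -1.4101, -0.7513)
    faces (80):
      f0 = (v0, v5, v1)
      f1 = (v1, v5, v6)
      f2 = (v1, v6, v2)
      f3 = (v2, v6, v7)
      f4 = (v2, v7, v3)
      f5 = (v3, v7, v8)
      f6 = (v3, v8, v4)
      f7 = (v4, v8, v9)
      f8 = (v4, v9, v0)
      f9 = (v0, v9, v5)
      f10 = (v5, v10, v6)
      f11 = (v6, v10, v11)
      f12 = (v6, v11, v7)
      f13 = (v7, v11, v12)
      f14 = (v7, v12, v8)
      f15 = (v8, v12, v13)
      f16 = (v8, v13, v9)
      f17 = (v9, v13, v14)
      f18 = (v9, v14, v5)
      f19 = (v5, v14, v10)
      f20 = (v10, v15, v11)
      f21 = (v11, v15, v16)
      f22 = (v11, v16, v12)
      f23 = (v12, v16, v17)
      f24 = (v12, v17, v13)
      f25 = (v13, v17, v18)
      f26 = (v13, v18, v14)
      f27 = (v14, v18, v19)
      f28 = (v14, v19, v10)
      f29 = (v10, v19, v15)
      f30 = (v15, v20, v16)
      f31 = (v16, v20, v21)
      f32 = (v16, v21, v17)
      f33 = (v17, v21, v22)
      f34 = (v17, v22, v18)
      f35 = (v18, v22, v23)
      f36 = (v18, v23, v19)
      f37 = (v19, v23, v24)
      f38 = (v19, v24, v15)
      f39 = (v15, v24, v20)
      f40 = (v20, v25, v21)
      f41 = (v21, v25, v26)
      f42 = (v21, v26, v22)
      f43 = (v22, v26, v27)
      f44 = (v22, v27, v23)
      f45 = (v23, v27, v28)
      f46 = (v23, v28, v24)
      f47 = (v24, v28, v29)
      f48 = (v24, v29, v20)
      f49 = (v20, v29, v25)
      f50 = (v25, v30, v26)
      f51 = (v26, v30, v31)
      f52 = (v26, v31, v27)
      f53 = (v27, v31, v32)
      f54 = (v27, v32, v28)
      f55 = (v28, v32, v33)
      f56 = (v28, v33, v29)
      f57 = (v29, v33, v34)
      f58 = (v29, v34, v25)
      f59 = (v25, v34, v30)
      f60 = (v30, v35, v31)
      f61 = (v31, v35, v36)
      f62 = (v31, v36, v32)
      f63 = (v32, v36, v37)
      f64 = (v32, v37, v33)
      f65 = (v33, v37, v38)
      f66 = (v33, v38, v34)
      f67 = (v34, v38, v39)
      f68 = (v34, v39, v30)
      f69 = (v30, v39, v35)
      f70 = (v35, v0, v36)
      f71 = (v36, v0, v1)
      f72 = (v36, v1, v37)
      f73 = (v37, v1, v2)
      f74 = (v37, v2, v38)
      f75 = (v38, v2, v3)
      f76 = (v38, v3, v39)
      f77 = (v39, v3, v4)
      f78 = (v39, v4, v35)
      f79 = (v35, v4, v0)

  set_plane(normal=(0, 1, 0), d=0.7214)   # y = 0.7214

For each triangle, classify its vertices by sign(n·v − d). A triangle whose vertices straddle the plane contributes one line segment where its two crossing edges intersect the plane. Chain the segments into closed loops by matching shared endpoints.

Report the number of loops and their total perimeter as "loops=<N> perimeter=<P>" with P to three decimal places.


loops=2 perimeter=9.287

Straddling triangles (20 of 80):
  (v0,v5,v1) [-+-] → (2.24121, 0.7214, 0)–(1.91457, 0.7214, 0.449542)  len=0.5557
  (v1,v5,v6) [-++] → (1.91457, 0.7214, 0.449542)–(1.69533, 0.7214, 0.7513)  len=0.3730
  (v1,v6,v2) [-+-] → (1.69533, 0.7214, 0.7513)–(1.26397, 0.7214, 0.611177)  len=0.4535
  (v2,v6,v7) [-++] → (1.26397, 0.7214, 0.611177)–(0.812054, 0.7214, 0.4644)  len=0.4752
  (v2,v7,v3) [-+-] → (0.812054, 0.7214, 0.4644)–(0.812054, 0.7214, 0.388606)  len=0.0758
  (v3,v7,v8) [-++] → (0.812054, 0.7214, 0.388606)–(0.812054, 0.7214, -0.4644)  len=0.8530
  (v3,v8,v4) [-+-] → (0.812054, 0.7214, -0.4644)–(0.884127, 0.7214, -0.487812)  len=0.0758
  (v4,v8,v9) [-++] → (0.884127, 0.7214, -0.487812)–(1.69533, 0.7214, -0.7513)  len=0.8529
  (v4,v9,v0) [-+-] → (1.69533, 0.7214, -0.7513)–(1.96195, 0.7214, -0.384361)  len=0.4536
  (v0,v9,v5) [-++] → (1.96195, 0.7214, -0.384361)–(2.24121, 0.7214, 0)  len=0.4751
  (v15,v20,v16) [+-+] → (-2.24121, 0.7214, 0)–(-1.96195, 0.7214, 0.384361)  len=0.4751
  (v16,v20,v21) [+--] → (-1.96195, 0.7214, 0.384361)–(-1.69533, 0.7214, 0.7513)  len=0.4536
  (v16,v21,v17) [+-+] → (-1.69533, 0.7214, 0.7513)–(-0.884127, 0.7214, 0.487812)  len=0.8529
  (v17,v21,v22) [+--] → (-0.884127, 0.7214, 0.487812)–(-0.812054, 0.7214, 0.4644)  len=0.0758
  (v17,v22,v18) [+-+] → (-0.812054, 0.7214, 0.4644)–(-0.812054, 0.7214, -0.388606)  len=0.8530
  (v18,v22,v23) [+--] → (-0.812054, 0.7214, -0.388606)–(-0.812054, 0.7214, -0.4644)  len=0.0758
  (v18,v23,v19) [+-+] → (-0.812054, 0.7214, -0.4644)–(-1.26397, 0.7214, -0.611177)  len=0.4752
  (v19,v23,v24) [+--] → (-1.26397, 0.7214, -0.611177)–(-1.69533, 0.7214, -0.7513)  len=0.4535
  (v19,v24,v15) [+-+] → (-1.69533, 0.7214, -0.7513)–(-1.91457, 0.7214, -0.449542)  len=0.3730
  (v15,v24,v20) [+--] → (-1.91457, 0.7214, -0.449542)–(-2.24121, 0.7214, 0)  len=0.5557

Chained into 2 loop(s):
  loop 1: 10 segments, perimeter = 4.6436
  loop 2: 10 segments, perimeter = 4.6436
Total perimeter = 9.287


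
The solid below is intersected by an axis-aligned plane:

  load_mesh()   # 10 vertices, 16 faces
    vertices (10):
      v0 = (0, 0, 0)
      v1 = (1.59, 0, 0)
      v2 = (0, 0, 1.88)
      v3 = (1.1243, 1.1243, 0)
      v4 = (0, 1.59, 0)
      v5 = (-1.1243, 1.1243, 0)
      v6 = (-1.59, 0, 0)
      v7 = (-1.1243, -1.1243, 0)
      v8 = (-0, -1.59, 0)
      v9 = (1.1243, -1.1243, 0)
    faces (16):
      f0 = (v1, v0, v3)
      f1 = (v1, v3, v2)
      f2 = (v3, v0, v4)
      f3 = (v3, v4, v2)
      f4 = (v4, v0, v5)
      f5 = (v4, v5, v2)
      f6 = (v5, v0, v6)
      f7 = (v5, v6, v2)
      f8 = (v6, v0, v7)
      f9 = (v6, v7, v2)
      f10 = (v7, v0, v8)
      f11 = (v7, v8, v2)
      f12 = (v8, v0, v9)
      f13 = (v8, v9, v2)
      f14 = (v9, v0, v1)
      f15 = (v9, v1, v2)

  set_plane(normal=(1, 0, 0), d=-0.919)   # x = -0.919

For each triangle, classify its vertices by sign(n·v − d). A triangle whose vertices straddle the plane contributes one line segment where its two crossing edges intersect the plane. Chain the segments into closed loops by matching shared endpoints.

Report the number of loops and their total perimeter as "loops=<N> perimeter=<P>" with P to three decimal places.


Straddling triangles (8 of 16):
  (v4,v0,v5) [++-] → (-0.919, 0.919, 0)–(-0.919, 1.20934, 0)  len=0.2903
  (v4,v5,v2) [+-+] → (-0.919, 1.20934, 0)–(-0.919, 0.919, 0.343293)  len=0.4496
  (v5,v0,v6) [-+-] → (-0.919, 0.919, 0)–(-0.919, 0, 0)  len=0.9190
  (v5,v6,v2) [--+] → (-0.919, 0, 0.793384)–(-0.919, 0.919, 0.343293)  len=1.0233
  (v6,v0,v7) [-+-] → (-0.919, 0, 0)–(-0.919, -0.919, 0)  len=0.9190
  (v6,v7,v2) [--+] → (-0.919, -0.919, 0.343293)–(-0.919, 0, 0.793384)  len=1.0233
  (v7,v0,v8) [-++] → (-0.919, -0.919, 0)–(-0.919, -1.20934, 0)  len=0.2903
  (v7,v8,v2) [-++] → (-0.919, -1.20934, 0)–(-0.919, -0.919, 0.343293)  len=0.4496

Chained into 1 loop(s):
  loop 1: 8 segments, perimeter = 5.3645
Total perimeter = 5.364

loops=1 perimeter=5.364


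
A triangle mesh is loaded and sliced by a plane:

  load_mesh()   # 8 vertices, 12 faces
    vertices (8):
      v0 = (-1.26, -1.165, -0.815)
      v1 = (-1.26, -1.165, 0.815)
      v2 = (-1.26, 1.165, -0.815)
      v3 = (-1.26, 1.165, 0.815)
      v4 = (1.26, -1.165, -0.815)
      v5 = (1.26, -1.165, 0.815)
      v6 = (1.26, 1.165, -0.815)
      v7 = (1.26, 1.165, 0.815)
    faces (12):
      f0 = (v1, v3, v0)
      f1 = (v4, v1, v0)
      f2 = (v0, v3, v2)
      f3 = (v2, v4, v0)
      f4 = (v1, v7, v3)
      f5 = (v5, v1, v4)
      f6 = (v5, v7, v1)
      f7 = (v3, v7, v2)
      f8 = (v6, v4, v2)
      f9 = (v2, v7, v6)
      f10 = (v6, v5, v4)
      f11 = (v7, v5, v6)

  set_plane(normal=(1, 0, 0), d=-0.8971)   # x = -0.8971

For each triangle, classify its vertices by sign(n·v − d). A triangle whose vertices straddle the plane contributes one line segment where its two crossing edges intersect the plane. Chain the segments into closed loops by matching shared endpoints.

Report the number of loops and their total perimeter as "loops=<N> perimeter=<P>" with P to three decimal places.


loops=1 perimeter=7.920

Straddling triangles (8 of 12):
  (v4,v1,v0) [+--] → (-0.8971, -1.165, 0.580267)–(-0.8971, -1.165, -0.815)  len=1.3953
  (v2,v4,v0) [-+-] → (-0.8971, 0.829462, -0.815)–(-0.8971, -1.165, -0.815)  len=1.9945
  (v1,v7,v3) [-+-] → (-0.8971, -0.829462, 0.815)–(-0.8971, 1.165, 0.815)  len=1.9945
  (v5,v1,v4) [+-+] → (-0.8971, -1.165, 0.815)–(-0.8971, -1.165, 0.580267)  len=0.2347
  (v5,v7,v1) [++-] → (-0.8971, -0.829462, 0.815)–(-0.8971, -1.165, 0.815)  len=0.3355
  (v3,v7,v2) [-+-] → (-0.8971, 1.165, 0.815)–(-0.8971, 1.165, -0.580267)  len=1.3953
  (v6,v4,v2) [++-] → (-0.8971, 0.829462, -0.815)–(-0.8971, 1.165, -0.815)  len=0.3355
  (v2,v7,v6) [-++] → (-0.8971, 1.165, -0.580267)–(-0.8971, 1.165, -0.815)  len=0.2347

Chained into 1 loop(s):
  loop 1: 8 segments, perimeter = 7.9200
Total perimeter = 7.920


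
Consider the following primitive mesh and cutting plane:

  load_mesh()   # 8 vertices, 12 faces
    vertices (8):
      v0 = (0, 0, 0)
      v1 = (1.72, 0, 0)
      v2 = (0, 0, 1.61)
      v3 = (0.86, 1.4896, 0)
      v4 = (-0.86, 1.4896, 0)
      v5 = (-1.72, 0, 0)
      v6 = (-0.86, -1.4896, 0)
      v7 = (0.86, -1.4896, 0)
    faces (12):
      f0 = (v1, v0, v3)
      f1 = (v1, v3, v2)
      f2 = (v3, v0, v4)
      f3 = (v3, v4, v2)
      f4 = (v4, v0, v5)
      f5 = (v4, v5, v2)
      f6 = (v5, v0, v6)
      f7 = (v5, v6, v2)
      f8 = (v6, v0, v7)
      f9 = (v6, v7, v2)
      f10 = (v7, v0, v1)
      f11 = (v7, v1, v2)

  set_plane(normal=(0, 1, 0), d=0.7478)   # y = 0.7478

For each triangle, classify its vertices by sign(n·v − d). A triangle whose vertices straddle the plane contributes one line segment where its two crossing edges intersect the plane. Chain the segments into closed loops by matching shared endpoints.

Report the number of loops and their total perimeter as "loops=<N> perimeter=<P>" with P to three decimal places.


loops=1 perimeter=5.786

Straddling triangles (6 of 12):
  (v1,v0,v3) [--+] → (0.431732, 0.7478, 0)–(1.28827, 0.7478, 0)  len=0.8565
  (v1,v3,v2) [-+-] → (1.28827, 0.7478, 0)–(0.431732, 0.7478, 0.801758)  len=1.1732
  (v3,v0,v4) [+-+] → (0.431732, 0.7478, 0)–(-0.431732, 0.7478, 0)  len=0.8635
  (v3,v4,v2) [++-] → (-0.431732, 0.7478, 0.801758)–(0.431732, 0.7478, 0.801758)  len=0.8635
  (v4,v0,v5) [+--] → (-0.431732, 0.7478, 0)–(-1.28827, 0.7478, 0)  len=0.8565
  (v4,v5,v2) [+--] → (-1.28827, 0.7478, 0)–(-0.431732, 0.7478, 0.801758)  len=1.1732

Chained into 1 loop(s):
  loop 1: 6 segments, perimeter = 5.7865
Total perimeter = 5.786
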